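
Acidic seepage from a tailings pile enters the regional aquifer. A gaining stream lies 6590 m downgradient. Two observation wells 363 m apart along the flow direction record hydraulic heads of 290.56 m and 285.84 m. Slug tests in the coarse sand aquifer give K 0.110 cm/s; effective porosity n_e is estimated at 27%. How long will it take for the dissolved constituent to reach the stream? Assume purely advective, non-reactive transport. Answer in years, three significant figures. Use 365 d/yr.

Hydraulic gradient i = (290.56 − 285.84) / 363 = 4.72 / 363 = 0.01300
K = 0.110 cm/s × 864 = 95.04 m/d
Darcy flux q = K·i = 95.04 × 0.01300 = 1.236 m/d
v_s = q/n_e = 1.236/0.27 = 4.577 m/d
t = L / v = 6590 / 4.577 = 1440 d
   = 1440 / 365 = 3.94 yr

3.94 years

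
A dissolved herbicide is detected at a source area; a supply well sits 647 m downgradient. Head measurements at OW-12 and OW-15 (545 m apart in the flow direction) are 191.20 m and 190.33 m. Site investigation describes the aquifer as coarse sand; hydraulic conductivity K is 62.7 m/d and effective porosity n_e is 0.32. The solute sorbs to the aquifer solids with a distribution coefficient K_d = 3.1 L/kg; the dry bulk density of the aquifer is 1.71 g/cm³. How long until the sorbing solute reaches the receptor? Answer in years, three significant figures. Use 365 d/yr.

Hydraulic gradient i = (191.20 − 190.33) / 545 = 0.87 / 545 = 0.001596
Specific discharge q = 62.7 × 0.001596 = 0.1001 m/d
Seepage velocity v = q / n = 0.1001 / 0.32 = 0.3128 m/d
Retardation R = 1 + ρ_b·K_d/n = 1 + 1.71×3.1/0.32 = 17.57
Contaminant velocity v_c = v/R = 0.3128/17.57 = 0.01781 m/d
t = L/v_c = 647/0.01781 = 36340 d
   = 36340/365 = 99.5 yr

99.5 years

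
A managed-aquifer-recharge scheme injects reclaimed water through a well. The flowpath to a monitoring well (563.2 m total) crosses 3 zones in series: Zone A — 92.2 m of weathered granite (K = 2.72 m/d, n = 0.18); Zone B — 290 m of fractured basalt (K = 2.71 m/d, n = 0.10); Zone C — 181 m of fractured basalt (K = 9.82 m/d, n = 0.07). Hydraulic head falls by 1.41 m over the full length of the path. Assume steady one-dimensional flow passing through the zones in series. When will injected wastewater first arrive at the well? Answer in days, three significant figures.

6580 days

Continuity: the same q passes through each zone, so ΔH = q·Σ(L_j/K_j) — the zones act as resistances in series.
Σ(L/K) = 92.2/2.72 + 290/2.71 + 181/9.82 = 33.90 + 107.0 + 18.43 = 159.3 d
q = ΔH / Σ(L/K) = 1.41 / 159.3 = 0.008849 m/d (same in every zone)
Zone A: v = q/n = 0.008849/0.18 = 0.04916 m/d → t_A = 92.2/0.04916 = 1875 d
Zone B: v = q/n = 0.008849/0.10 = 0.08849 m/d → t_B = 290/0.08849 = 3277 d
Zone C: v = q/n = 0.008849/0.07 = 0.1264 m/d → t_C = 181/0.1264 = 1432 d
Total t = 1875 + 3277 + 1432 = 6584 d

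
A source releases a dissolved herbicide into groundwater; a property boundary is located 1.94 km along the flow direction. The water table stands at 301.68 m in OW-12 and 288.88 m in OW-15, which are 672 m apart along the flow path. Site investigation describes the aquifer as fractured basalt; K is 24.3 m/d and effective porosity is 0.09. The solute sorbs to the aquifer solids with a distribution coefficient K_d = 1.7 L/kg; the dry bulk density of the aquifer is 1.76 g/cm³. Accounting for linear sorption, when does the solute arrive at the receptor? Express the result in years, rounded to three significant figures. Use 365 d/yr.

Hydraulic gradient i = (301.68 − 288.88) / 672 = 12.80 / 672 = 0.01905
Darcy flux q = K·i = 24.3 × 0.01905 = 0.4629 m/d
v = Ki/n = 24.3·0.01905/0.09 = 5.143 m/d
Retardation R = 1 + ρ_b·K_d/n = 1 + 1.76×1.7/0.09 = 34.24
Contaminant velocity v_c = v/R = 5.143/34.24 = 0.1502 m/d
L = 1.94 km = 1940 m
t = L/v_c = 1940/0.1502 = 12920 d
   = 12920/365 = 35.4 yr

35.4 years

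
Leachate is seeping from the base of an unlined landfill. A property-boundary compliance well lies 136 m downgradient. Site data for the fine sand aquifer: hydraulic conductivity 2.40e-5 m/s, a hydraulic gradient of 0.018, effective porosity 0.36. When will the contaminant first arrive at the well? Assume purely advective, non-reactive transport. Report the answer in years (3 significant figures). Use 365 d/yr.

K = 2.40e-5 m/s × 86400 s/d = 2.074 m/d
Darcy flux q = K·i = 2.074 × 0.018 = 0.03732 m/d
Average linear velocity = 0.03732 / 0.36 = 0.1037 m/d
t = L / v = 136 / 0.1037 = 1312 d
   = 1312 / 365 = 3.59 yr

3.59 years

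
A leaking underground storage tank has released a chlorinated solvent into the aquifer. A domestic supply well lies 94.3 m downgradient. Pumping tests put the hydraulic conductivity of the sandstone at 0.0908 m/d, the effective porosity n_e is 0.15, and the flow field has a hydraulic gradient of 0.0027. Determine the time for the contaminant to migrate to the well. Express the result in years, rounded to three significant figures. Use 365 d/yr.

158 years

Darcy flux q = K·i = 0.0908 × 0.0027 = 2.452e-4 m/d
v = Ki/n = 0.0908·0.0027/0.15 = 0.001634 m/d
t = L / v = 94.3 / 0.001634 = 57700 d
   = 57700 / 365 = 158 yr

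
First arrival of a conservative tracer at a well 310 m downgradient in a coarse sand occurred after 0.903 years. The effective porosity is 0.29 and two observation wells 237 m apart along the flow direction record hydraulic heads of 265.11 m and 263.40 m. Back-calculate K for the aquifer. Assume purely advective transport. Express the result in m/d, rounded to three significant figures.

Hydraulic gradient i = (265.11 − 263.40) / 237 = 1.71 / 237 = 0.007215
t = 0.903 years = 329.6 d
v = L / t = 310 / 329.6 = 0.9405 m/d
K = v · n / i = 0.9405 × 0.29 / 0.007215 = 37.8 m/d

37.8 m/d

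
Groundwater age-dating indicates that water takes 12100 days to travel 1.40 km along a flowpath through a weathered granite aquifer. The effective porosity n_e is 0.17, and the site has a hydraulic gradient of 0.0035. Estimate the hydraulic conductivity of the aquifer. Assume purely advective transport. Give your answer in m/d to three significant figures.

5.62 m/d

L = 1.40 km = 1400 m
v = L / t = 1400 / 12100 = 0.1157 m/d
K = v · n / i = 0.1157 × 0.17 / 0.0035 = 5.62 m/d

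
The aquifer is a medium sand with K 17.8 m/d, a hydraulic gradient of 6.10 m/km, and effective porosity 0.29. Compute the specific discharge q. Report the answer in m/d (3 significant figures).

Specific discharge q = 17.8 × 0.0061 = 0.1086 m/d

0.109 m/d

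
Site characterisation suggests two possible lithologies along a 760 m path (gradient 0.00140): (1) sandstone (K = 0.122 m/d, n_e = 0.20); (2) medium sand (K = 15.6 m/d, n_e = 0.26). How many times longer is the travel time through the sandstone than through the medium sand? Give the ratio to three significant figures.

Unit 1 (sandstone): v = 0.122×0.0014/0.20 = 8.540e-4 m/d, t = 760/8.540e-4 = 889900 d
Unit 2 (medium sand): v = 15.6×0.0014/0.26 = 0.08400 m/d, t = 760/0.08400 = 9048 d
t(sandstone) / t(medium sand) = 889900/9048 = 98.4

98.4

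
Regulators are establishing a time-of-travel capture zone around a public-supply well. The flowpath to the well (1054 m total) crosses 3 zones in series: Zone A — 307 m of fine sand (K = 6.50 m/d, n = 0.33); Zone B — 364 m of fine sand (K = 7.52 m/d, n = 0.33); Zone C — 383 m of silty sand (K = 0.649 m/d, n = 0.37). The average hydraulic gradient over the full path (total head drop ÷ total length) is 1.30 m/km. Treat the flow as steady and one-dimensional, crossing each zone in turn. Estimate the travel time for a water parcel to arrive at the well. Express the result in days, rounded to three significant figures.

182000 days

For zones in series the flux q is common to all zones; the equivalent conductivity is the harmonic (thickness-weighted) mean, K_eq = L_total / Σ(L_j/K_j).
Σ(L/K) = 307/6.50 + 364/7.52 + 383/0.649 = 47.23 + 48.40 + 590.1 = 685.8 d
K_eq = L_total / Σ(L/K) = 1054 / 685.8 = 1.537 m/d
q = K_eq · i = 1.537 × 0.0013 = 0.001998 m/d (same in every zone)
Zone A: v = q/n = 0.001998/0.33 = 0.006055 m/d → t_A = 307/0.006055 = 50700 d
Zone B: v = q/n = 0.001998/0.33 = 0.006055 m/d → t_B = 364/0.006055 = 60120 d
Zone C: v = q/n = 0.001998/0.37 = 0.005400 m/d → t_C = 383/0.005400 = 70920 d
Total t = 50700 + 60120 + 70920 = 181700 d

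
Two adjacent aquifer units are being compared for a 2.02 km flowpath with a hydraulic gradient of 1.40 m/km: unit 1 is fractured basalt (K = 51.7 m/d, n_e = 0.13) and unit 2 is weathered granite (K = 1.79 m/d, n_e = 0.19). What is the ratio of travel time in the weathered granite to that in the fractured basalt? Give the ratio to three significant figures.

42.2

Unit 1 (fractured basalt): v = 51.7×0.0014/0.13 = 0.5568 m/d, t = 2020/0.5568 = 3628 d
Unit 2 (weathered granite): v = 1.79×0.0014/0.19 = 0.01319 m/d, t = 2020/0.01319 = 153200 d
t(weathered granite) / t(fractured basalt) = 153200/3628 = 42.2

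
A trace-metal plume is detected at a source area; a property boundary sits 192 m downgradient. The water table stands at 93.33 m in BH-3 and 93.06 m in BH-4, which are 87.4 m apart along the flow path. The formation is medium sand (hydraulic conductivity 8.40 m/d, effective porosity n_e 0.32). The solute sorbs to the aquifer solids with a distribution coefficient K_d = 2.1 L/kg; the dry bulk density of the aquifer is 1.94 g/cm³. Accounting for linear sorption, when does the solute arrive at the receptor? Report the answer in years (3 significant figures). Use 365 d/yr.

Hydraulic gradient i = (93.33 − 93.06) / 87.4 = 0.27 / 87.4 = 0.003089
Specific discharge q = 8.40 × 0.003089 = 0.02595 m/d
Seepage velocity v = q / n = 0.02595 / 0.32 = 0.08109 m/d
Retardation R = 1 + ρ_b·K_d/n = 1 + 1.94×2.1/0.32 = 13.73
Contaminant velocity v_c = v/R = 0.08109/13.73 = 0.005906 m/d
t = L/v_c = 192/0.005906 = 32510 d
   = 32510/365 = 89.1 yr

89.1 years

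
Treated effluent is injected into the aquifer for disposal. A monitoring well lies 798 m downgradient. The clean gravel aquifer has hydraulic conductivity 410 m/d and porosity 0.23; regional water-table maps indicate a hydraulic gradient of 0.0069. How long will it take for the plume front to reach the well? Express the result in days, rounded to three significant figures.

q = Ki = 410 × 0.0069 = 2.829 m/d
v = Ki/n = 410·0.0069/0.23 = 12.30 m/d
t = L / v = 798 / 12.30 = 64.88 d

64.9 days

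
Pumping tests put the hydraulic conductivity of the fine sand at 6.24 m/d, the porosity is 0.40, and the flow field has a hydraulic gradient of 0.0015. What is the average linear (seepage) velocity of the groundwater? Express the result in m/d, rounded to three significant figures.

Darcy flux q = K·i = 6.24 × 0.0015 = 0.009360 m/d
v = Ki/n = 6.24·0.0015/0.40 = 0.02340 m/d

0.0234 m/d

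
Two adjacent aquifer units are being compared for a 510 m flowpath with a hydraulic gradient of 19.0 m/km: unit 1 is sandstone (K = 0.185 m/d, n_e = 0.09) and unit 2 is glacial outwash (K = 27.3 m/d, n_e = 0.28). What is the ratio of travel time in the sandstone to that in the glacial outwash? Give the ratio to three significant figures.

Unit 1 (sandstone): v = 0.185×0.019/0.09 = 0.03906 m/d, t = 510/0.03906 = 13060 d
Unit 2 (glacial outwash): v = 27.3×0.019/0.28 = 1.853 m/d, t = 510/1.853 = 275.3 d
t(sandstone) / t(glacial outwash) = 13060/275.3 = 47.4

47.4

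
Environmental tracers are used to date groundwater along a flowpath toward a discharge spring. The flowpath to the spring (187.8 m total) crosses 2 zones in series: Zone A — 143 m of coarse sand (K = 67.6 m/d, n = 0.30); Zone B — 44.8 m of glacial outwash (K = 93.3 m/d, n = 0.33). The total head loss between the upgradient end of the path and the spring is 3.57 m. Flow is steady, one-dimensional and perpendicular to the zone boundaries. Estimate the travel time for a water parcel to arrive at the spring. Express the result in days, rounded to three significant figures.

41.9 days

Steady 1-D flow in series ⇒ the Darcy flux q is identical in every zone and the zone head losses add (resistances L/K in series).
Σ(L/K) = 143/67.6 + 44.8/93.3 = 2.115 + 0.4802 = 2.596 d
q = ΔH / Σ(L/K) = 3.57 / 2.596 = 1.375 m/d (same in every zone)
Zone A: v = q/n = 1.375/0.30 = 4.585 m/d → t_A = 143/4.585 = 31.19 d
Zone B: v = q/n = 1.375/0.33 = 4.168 m/d → t_B = 44.8/4.168 = 10.75 d
Total t = 31.19 + 10.75 = 41.94 d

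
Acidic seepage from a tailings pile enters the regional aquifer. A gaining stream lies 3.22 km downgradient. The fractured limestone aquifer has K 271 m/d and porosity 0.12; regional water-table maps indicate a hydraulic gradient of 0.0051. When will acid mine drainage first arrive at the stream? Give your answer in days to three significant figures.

Specific discharge q = 271 × 0.0051 = 1.382 m/d
v = Ki/n = 271·0.0051/0.12 = 11.52 m/d
L = 3.22 km = 3220 m
t = L / v = 3220 / 11.52 = 279.6 d

280 days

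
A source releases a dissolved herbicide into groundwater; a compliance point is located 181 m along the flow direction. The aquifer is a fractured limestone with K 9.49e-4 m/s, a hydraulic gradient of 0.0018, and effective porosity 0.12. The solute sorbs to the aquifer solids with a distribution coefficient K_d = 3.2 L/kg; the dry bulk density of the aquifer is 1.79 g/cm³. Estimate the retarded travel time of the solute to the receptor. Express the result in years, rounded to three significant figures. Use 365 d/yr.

19.6 years

K = 9.49e-4 m/s × 86400 s/d = 81.99 m/d
q = Ki = 81.99 × 0.0018 = 0.1476 m/d
v = Ki/n = 81.99·0.0018/0.12 = 1.230 m/d
Retardation R = 1 + ρ_b·K_d/n = 1 + 1.79×3.2/0.12 = 48.73
Contaminant velocity v_c = v/R = 1.230/48.73 = 0.02524 m/d
t = L/v_c = 181/0.02524 = 7172 d
   = 7172/365 = 19.6 yr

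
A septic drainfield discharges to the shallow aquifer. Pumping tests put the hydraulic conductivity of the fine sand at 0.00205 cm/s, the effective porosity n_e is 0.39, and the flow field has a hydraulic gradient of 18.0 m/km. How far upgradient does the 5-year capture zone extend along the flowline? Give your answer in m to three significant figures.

K = 0.00205 cm/s × 864 = 1.771 m/d
q = Ki = 1.771 × 0.018 = 0.03188 m/d
v_s = q/n_e = 0.03188/0.39 = 0.08175 m/d
T = 5 yr × 365 = 1825 d
L = v × T = 0.08175 × 1825 = 149.2 m

149 m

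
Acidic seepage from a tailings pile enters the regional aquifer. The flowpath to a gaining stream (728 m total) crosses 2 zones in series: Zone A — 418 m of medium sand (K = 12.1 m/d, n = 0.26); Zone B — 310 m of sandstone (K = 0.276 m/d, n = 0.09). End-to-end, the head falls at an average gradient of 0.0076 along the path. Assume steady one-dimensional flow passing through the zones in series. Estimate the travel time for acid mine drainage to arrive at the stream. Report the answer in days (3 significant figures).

Steady 1-D flow in series ⇒ the Darcy flux q is identical in every zone and the zone head losses add (resistances L/K in series).
Σ(L/K) = 418/12.1 + 310/0.276 = 34.55 + 1123 = 1158 d
K_eq = L_total / Σ(L/K) = 728 / 1158 = 0.6288 m/d
q = K_eq · i = 0.6288 × 0.0076 = 0.004779 m/d (same in every zone)
Zone A: v = q/n = 0.004779/0.26 = 0.01838 m/d → t_A = 418/0.01838 = 22740 d
Zone B: v = q/n = 0.004779/0.09 = 0.05310 m/d → t_B = 310/0.05310 = 5838 d
Total t = 22740 + 5838 = 28580 d

28600 days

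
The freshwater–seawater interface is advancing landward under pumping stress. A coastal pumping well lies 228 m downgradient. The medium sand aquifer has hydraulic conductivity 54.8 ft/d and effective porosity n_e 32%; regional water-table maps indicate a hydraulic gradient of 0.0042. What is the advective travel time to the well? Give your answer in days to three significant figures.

K = 54.8 ft/d × 0.3048 = 16.70 m/d
Specific discharge q = 16.70 × 0.0042 = 0.07015 m/d
Seepage velocity v = q / n = 0.07015 / 0.32 = 0.2192 m/d
t = L / v = 228 / 0.2192 = 1040 d

1040 days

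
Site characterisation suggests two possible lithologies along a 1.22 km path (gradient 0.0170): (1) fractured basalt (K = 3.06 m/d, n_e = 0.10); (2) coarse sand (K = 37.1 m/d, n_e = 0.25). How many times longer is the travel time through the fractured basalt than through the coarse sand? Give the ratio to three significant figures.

4.85

Unit 1 (fractured basalt): v = 3.06×0.017/0.10 = 0.5202 m/d, t = 1220/0.5202 = 2345 d
Unit 2 (coarse sand): v = 37.1×0.017/0.25 = 2.523 m/d, t = 1220/2.523 = 483.6 d
t(fractured basalt) / t(coarse sand) = 2345/483.6 = 4.85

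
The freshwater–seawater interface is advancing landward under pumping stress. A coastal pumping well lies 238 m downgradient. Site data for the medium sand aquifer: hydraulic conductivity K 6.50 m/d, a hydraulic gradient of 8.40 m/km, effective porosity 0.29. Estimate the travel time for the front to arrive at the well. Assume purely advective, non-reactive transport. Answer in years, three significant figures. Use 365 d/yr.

q = Ki = 6.50 × 0.0084 = 0.05460 m/d
v = Ki/n = 6.50·0.0084/0.29 = 0.1883 m/d
t = L / v = 238 / 0.1883 = 1264 d
   = 1264 / 365 = 3.46 yr

3.46 years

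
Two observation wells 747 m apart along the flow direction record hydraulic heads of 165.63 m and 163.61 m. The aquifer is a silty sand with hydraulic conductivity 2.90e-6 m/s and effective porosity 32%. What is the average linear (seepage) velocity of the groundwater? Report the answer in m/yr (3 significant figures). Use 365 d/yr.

Hydraulic gradient i = (165.63 − 163.61) / 747 = 2.02 / 747 = 0.002704
K = 2.90e-6 m/s × 86400 s/d = 0.2506 m/d
q = Ki = 0.2506 × 0.002704 = 6.776e-4 m/d
Average linear velocity = 6.776e-4 / 0.32 = 0.002117 m/d
   = 0.002117 × 365 = 0.773 m/yr

0.773 m/yr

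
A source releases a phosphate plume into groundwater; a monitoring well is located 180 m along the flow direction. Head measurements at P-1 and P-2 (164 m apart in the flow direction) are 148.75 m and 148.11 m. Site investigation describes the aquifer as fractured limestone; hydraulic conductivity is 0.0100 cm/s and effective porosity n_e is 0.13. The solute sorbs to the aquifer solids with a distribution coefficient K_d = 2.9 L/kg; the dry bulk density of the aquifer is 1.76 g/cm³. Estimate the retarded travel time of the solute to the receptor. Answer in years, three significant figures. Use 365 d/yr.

Hydraulic gradient i = (148.75 − 148.11) / 164 = 0.64 / 164 = 0.003902
K = 0.0100 cm/s × 864 = 8.640 m/d
Darcy flux q = K·i = 8.640 × 0.003902 = 0.03372 m/d
v_s = q/n_e = 0.03372/0.13 = 0.2594 m/d
Retardation R = 1 + ρ_b·K_d/n = 1 + 1.76×2.9/0.13 = 40.26
Contaminant velocity v_c = v/R = 0.2594/40.26 = 0.006442 m/d
t = L/v_c = 180/0.006442 = 27940 d
   = 27940/365 = 76.6 yr

76.6 years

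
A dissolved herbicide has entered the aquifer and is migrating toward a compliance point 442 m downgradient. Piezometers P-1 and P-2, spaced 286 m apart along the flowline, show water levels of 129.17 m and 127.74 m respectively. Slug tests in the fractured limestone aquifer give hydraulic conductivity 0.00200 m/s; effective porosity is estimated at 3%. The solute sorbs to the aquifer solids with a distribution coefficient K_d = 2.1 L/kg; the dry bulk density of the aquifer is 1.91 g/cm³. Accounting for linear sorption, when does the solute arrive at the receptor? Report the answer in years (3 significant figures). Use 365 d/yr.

5.66 years

Hydraulic gradient i = (129.17 − 127.74) / 286 = 1.43 / 286 = 0.005000
K = 0.00200 m/s × 86400 s/d = 172.8 m/d
Darcy flux q = K·i = 172.8 × 0.005000 = 0.8640 m/d
v = Ki/n = 172.8·0.005000/0.03 = 28.80 m/d
Retardation R = 1 + ρ_b·K_d/n = 1 + 1.91×2.1/0.03 = 134.7
Contaminant velocity v_c = v/R = 28.80/134.7 = 0.2138 m/d
t = L/v_c = 442/0.2138 = 2067 d
   = 2067/365 = 5.66 yr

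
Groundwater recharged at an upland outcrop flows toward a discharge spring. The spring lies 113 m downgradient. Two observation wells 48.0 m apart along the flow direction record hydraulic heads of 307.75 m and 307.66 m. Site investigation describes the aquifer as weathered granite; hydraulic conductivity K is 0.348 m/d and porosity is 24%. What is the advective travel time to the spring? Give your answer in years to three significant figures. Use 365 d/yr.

Hydraulic gradient i = (307.75 − 307.66) / 48.0 = 0.09 / 48.0 = 0.001875
q = Ki = 0.348 × 0.001875 = 6.525e-4 m/d
Average linear velocity = 6.525e-4 / 0.24 = 0.002719 m/d
t = L / v = 113 / 0.002719 = 41560 d
   = 41560 / 365 = 114 yr

114 years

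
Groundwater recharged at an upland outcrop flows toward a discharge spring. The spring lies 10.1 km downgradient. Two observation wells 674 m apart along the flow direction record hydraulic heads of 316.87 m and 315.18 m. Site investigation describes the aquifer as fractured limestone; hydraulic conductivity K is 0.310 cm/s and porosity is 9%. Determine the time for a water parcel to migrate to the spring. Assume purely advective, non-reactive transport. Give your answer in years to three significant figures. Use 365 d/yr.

Hydraulic gradient i = (316.87 − 315.18) / 674 = 1.69 / 674 = 0.002507
K = 0.310 cm/s × 864 = 267.8 m/d
Darcy flux q = K·i = 267.8 × 0.002507 = 0.6716 m/d
v = Ki/n = 267.8·0.002507/0.09 = 7.462 m/d
L = 10.1 km = 10100 m
t = L / v = 10100 / 7.462 = 1354 d
   = 1354 / 365 = 3.71 yr

3.71 years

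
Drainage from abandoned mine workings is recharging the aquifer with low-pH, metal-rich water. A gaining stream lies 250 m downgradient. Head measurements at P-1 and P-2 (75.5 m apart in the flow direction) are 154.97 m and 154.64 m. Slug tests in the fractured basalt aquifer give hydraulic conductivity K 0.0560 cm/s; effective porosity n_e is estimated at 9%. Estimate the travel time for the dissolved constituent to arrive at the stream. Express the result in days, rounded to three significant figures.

Hydraulic gradient i = (154.97 − 154.64) / 75.5 = 0.33 / 75.5 = 0.004371
K = 0.0560 cm/s × 864 = 48.38 m/d
q = Ki = 48.38 × 0.004371 = 0.2115 m/d
v = Ki/n = 48.38·0.004371/0.09 = 2.350 m/d
t = L / v = 250 / 2.350 = 106.4 d

106 days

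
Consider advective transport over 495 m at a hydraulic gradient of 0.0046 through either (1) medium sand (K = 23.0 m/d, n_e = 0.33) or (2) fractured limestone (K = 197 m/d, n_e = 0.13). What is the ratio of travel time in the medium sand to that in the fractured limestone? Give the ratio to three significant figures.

Unit 1 (medium sand): v = 23.0×0.0046/0.33 = 0.3206 m/d, t = 495/0.3206 = 1544 d
Unit 2 (fractured limestone): v = 197×0.0046/0.13 = 6.971 m/d, t = 495/6.971 = 71.01 d
t(medium sand) / t(fractured limestone) = 1544/71.01 = 21.7

21.7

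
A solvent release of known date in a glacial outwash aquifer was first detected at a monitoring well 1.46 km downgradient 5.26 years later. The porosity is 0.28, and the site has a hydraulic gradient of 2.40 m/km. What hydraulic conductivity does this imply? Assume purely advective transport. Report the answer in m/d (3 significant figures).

t = 5.26 years = 1920 d
L = 1.46 km = 1460 m
v = L / t = 1460 / 1920 = 0.7605 m/d
K = v · n / i = 0.7605 × 0.28 / 0.0024 = 88.7 m/d

88.7 m/d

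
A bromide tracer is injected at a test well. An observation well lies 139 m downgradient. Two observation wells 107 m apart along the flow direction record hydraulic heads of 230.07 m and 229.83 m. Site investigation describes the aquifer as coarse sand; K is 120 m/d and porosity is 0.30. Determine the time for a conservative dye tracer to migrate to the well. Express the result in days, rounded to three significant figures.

Hydraulic gradient i = (230.07 − 229.83) / 107 = 0.24 / 107 = 0.002243
Specific discharge q = 120 × 0.002243 = 0.2692 m/d
v = Ki/n = 120·0.002243/0.30 = 0.8972 m/d
t = L / v = 139 / 0.8972 = 154.9 d

155 days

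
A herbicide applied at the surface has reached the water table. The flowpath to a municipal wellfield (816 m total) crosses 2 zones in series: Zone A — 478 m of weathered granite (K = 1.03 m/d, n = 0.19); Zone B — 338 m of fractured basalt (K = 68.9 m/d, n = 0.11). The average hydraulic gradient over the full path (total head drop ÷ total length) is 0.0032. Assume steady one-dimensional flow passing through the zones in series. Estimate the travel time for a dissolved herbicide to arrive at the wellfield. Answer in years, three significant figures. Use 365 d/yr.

For zones in series the flux q is common to all zones; the equivalent conductivity is the harmonic (thickness-weighted) mean, K_eq = L_total / Σ(L_j/K_j).
Σ(L/K) = 478/1.03 + 338/68.9 = 464.1 + 4.906 = 469.0 d
K_eq = L_total / Σ(L/K) = 816 / 469.0 = 1.740 m/d
q = K_eq · i = 1.740 × 0.0032 = 0.005568 m/d (same in every zone)
Zone A: v = q/n = 0.005568/0.19 = 0.02930 m/d → t_A = 478/0.02930 = 16310 d
Zone B: v = q/n = 0.005568/0.11 = 0.05062 m/d → t_B = 338/0.05062 = 6678 d
Total t = 16310 + 6678 = 22990 d
   = 22990 / 365 = 63.0 yr

63.0 years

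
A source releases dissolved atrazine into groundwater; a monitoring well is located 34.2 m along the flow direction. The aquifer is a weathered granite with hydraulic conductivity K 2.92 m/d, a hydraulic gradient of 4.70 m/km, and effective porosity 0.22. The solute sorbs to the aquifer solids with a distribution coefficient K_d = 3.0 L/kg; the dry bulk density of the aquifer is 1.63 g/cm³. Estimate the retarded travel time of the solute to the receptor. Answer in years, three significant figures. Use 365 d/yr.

34.9 years

Darcy flux q = K·i = 2.92 × 0.0047 = 0.01372 m/d
v_s = q/n_e = 0.01372/0.22 = 0.06238 m/d
Retardation R = 1 + ρ_b·K_d/n = 1 + 1.63×3.0/0.22 = 23.23
Contaminant velocity v_c = v/R = 0.06238/23.23 = 0.002686 m/d
t = L/v_c = 34.2/0.002686 = 12730 d
   = 12730/365 = 34.9 yr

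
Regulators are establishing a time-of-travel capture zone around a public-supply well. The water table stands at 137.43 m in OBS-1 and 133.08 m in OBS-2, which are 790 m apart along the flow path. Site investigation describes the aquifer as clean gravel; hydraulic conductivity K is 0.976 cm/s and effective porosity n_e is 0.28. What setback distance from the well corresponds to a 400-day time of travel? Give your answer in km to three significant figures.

6.63 km

Hydraulic gradient i = (137.43 − 133.08) / 790 = 4.35 / 790 = 0.005506
K = 0.976 cm/s × 864 = 843.3 m/d
Specific discharge q = 843.3 × 0.005506 = 4.643 m/d
v = Ki/n = 843.3·0.005506/0.28 = 16.58 m/d
L = v × T = 16.58 × 400 = 6633 m
   = 6.63 km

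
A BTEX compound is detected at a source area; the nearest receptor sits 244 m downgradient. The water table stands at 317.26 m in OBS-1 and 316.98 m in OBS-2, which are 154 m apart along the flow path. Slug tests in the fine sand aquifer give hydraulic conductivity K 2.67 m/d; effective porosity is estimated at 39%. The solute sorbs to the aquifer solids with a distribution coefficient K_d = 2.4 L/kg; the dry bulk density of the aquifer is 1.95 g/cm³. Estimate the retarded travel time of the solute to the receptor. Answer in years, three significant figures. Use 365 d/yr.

698 years

Hydraulic gradient i = (317.26 − 316.98) / 154 = 0.28 / 154 = 0.001818
Darcy flux q = K·i = 2.67 × 0.001818 = 0.004855 m/d
v_s = q/n_e = 0.004855/0.39 = 0.01245 m/d
Retardation R = 1 + ρ_b·K_d/n = 1 + 1.95×2.4/0.39 = 13.00
Contaminant velocity v_c = v/R = 0.01245/13.00 = 9.575e-4 m/d
t = L/v_c = 244/9.575e-4 = 254800 d
   = 254800/365 = 698 yr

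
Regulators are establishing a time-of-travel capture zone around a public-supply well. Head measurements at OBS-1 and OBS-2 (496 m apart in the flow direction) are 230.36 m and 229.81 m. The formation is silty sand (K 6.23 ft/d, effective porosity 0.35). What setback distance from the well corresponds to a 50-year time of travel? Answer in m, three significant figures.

Hydraulic gradient i = (230.36 − 229.81) / 496 = 0.55 / 496 = 0.001109
K = 6.23 ft/d × 0.3048 = 1.899 m/d
Specific discharge q = 1.899 × 0.001109 = 0.002106 m/d
Average linear velocity = 0.002106 / 0.35 = 0.006016 m/d
T = 50 yr × 365 = 18250 d
L = v × T = 0.006016 × 18250 = 109.8 m

110 m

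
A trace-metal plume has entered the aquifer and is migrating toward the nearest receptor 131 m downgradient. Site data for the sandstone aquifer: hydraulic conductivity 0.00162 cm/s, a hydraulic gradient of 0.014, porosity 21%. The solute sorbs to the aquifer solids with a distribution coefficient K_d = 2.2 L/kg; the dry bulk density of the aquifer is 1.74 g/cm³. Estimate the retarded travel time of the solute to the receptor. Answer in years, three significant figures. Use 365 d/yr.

K = 0.00162 cm/s × 864 = 1.400 m/d
Darcy flux q = K·i = 1.400 × 0.014 = 0.01960 m/d
Seepage velocity v = q / n = 0.01960 / 0.21 = 0.09331 m/d
Retardation R = 1 + ρ_b·K_d/n = 1 + 1.74×2.2/0.21 = 19.23
Contaminant velocity v_c = v/R = 0.09331/19.23 = 0.004853 m/d
t = L/v_c = 131/0.004853 = 26990 d
   = 26990/365 = 74.0 yr

74.0 years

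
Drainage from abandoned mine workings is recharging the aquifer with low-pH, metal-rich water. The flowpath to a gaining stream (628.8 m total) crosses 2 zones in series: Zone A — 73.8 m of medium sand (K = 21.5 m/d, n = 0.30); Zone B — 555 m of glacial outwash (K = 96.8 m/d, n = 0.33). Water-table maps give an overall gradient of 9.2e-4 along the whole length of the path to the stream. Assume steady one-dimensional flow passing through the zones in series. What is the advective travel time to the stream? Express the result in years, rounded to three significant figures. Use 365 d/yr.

Continuity: the same q passes through each zone, so ΔH = q·Σ(L_j/K_j) — the zones act as resistances in series.
Σ(L/K) = 73.8/21.5 + 555/96.8 = 3.433 + 5.733 = 9.166 d
K_eq = L_total / Σ(L/K) = 628.8 / 9.166 = 68.60 m/d
q = K_eq · i = 68.60 × 9.2e-4 = 0.06311 m/d (same in every zone)
Zone A: v = q/n = 0.06311/0.30 = 0.2104 m/d → t_A = 73.8/0.2104 = 350.8 d
Zone B: v = q/n = 0.06311/0.33 = 0.1913 m/d → t_B = 555/0.1913 = 2902 d
Total t = 350.8 + 2902 = 3253 d
   = 3253 / 365 = 8.91 yr

8.91 years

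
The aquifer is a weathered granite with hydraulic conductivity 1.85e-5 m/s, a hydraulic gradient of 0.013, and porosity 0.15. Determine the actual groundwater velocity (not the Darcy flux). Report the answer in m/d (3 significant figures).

0.139 m/d

K = 1.85e-5 m/s × 86400 s/d = 1.598 m/d
Darcy flux q = K·i = 1.598 × 0.013 = 0.02078 m/d
v = Ki/n = 1.598·0.013/0.15 = 0.1385 m/d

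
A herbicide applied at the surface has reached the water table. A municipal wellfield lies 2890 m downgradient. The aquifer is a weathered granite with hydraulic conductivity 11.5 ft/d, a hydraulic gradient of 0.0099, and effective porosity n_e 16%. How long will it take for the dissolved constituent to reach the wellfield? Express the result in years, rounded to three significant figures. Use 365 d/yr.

K = 11.5 ft/d × 0.3048 = 3.505 m/d
Specific discharge q = 3.505 × 0.0099 = 0.03470 m/d
v_s = q/n_e = 0.03470/0.16 = 0.2169 m/d
t = L / v = 2890 / 0.2169 = 13330 d
   = 13330 / 365 = 36.5 yr

36.5 years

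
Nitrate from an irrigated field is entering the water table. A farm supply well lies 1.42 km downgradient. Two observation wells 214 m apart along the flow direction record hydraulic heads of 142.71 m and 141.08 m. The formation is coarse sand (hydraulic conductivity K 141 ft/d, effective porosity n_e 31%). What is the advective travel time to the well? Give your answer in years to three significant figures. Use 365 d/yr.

Hydraulic gradient i = (142.71 − 141.08) / 214 = 1.63 / 214 = 0.007617
K = 141 ft/d × 0.3048 = 42.98 m/d
Darcy flux q = K·i = 42.98 × 0.007617 = 0.3273 m/d
Seepage velocity v = q / n = 0.3273 / 0.31 = 1.056 m/d
L = 1.42 km = 1420 m
t = L / v = 1420 / 1.056 = 1345 d
   = 1345 / 365 = 3.68 yr

3.68 years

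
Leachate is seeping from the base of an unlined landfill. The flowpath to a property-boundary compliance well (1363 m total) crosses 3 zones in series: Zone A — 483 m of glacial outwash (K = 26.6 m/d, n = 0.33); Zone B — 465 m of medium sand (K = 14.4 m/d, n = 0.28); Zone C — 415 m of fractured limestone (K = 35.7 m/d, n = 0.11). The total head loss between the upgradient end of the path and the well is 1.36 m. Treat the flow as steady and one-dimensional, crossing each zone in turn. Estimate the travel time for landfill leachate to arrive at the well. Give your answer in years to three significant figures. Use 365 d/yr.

41.9 years

Steady 1-D flow in series ⇒ the Darcy flux q is identical in every zone and the zone head losses add (resistances L/K in series).
Σ(L/K) = 483/26.6 + 465/14.4 + 415/35.7 = 18.16 + 32.29 + 11.62 = 62.07 d
q = ΔH / Σ(L/K) = 1.36 / 62.07 = 0.02191 m/d (same in every zone)
Zone A: v = q/n = 0.02191/0.33 = 0.06639 m/d → t_A = 483/0.06639 = 7275 d
Zone B: v = q/n = 0.02191/0.28 = 0.07825 m/d → t_B = 465/0.07825 = 5943 d
Zone C: v = q/n = 0.02191/0.11 = 0.1992 m/d → t_C = 415/0.1992 = 2084 d
Total t = 7275 + 5943 + 2084 = 15300 d
   = 15300 / 365 = 41.9 yr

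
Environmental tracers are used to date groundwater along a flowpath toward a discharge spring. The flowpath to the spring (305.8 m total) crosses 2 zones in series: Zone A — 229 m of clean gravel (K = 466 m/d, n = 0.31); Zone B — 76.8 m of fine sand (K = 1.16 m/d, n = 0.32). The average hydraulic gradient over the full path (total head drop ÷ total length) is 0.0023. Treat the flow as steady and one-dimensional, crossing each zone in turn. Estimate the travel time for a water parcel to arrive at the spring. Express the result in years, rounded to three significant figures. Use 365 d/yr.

Steady 1-D flow in series ⇒ the Darcy flux q is identical in every zone and the zone head losses add (resistances L/K in series).
Σ(L/K) = 229/466 + 76.8/1.16 = 0.4914 + 66.21 = 66.70 d
K_eq = L_total / Σ(L/K) = 305.8 / 66.70 = 4.585 m/d
q = K_eq · i = 4.585 × 0.0023 = 0.01055 m/d (same in every zone)
Zone A: v = q/n = 0.01055/0.31 = 0.03402 m/d → t_A = 229/0.03402 = 6732 d
Zone B: v = q/n = 0.01055/0.32 = 0.03295 m/d → t_B = 76.8/0.03295 = 2331 d
Total t = 6732 + 2331 = 9063 d
   = 9063 / 365 = 24.8 yr

24.8 years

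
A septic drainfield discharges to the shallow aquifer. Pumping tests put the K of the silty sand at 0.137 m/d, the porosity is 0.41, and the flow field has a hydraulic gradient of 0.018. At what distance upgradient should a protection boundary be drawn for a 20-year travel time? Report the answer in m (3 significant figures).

43.9 m

q = Ki = 0.137 × 0.018 = 0.002466 m/d
v = Ki/n = 0.137·0.018/0.41 = 0.006015 m/d
T = 20 yr × 365 = 7300 d
L = v × T = 0.006015 × 7300 = 43.91 m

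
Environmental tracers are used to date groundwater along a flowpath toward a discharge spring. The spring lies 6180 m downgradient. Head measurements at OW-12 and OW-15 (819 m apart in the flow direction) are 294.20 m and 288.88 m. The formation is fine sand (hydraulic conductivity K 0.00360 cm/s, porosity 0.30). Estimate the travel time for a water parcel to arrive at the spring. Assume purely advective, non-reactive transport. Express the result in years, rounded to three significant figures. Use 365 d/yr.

Hydraulic gradient i = (294.20 − 288.88) / 819 = 5.32 / 819 = 0.006496
K = 0.00360 cm/s × 864 = 3.110 m/d
q = Ki = 3.110 × 0.006496 = 0.02020 m/d
v = Ki/n = 3.110·0.006496/0.30 = 0.06735 m/d
t = L / v = 6180 / 0.06735 = 91760 d
   = 91760 / 365 = 251 yr

251 years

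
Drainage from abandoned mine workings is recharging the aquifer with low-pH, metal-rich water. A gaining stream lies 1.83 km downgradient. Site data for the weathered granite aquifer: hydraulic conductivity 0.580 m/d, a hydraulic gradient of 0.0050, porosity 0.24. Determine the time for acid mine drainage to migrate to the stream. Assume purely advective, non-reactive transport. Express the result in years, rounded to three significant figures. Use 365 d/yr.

Specific discharge q = 0.580 × 0.0050 = 0.002900 m/d
v_s = q/n_e = 0.002900/0.24 = 0.01208 m/d
L = 1.83 km = 1830 m
t = L / v = 1830 / 0.01208 = 151400 d
   = 151400 / 365 = 415 yr

415 years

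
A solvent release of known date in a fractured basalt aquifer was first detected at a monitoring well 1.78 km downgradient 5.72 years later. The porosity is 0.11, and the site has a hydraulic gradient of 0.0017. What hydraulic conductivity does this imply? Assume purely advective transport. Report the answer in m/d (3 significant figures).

55.2 m/d

t = 5.72 years = 2088 d
L = 1.78 km = 1780 m
v = L / t = 1780 / 2088 = 0.8526 m/d
K = v · n / i = 0.8526 × 0.11 / 0.0017 = 55.2 m/d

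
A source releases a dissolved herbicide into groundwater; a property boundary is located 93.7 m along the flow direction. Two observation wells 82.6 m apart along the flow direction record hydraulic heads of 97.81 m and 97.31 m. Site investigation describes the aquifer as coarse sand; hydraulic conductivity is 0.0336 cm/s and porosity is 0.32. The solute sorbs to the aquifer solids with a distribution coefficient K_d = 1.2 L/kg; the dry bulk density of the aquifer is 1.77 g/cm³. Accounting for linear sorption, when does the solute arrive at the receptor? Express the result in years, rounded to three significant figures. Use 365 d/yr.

3.57 years

Hydraulic gradient i = (97.81 − 97.31) / 82.6 = 0.50 / 82.6 = 0.006053
K = 0.0336 cm/s × 864 = 29.03 m/d
Specific discharge q = 29.03 × 0.006053 = 0.1757 m/d
Seepage velocity v = q / n = 0.1757 / 0.32 = 0.5492 m/d
Retardation R = 1 + ρ_b·K_d/n = 1 + 1.77×1.2/0.32 = 7.638
Contaminant velocity v_c = v/R = 0.5492/7.638 = 0.07190 m/d
t = L/v_c = 93.7/0.07190 = 1303 d
   = 1303/365 = 3.57 yr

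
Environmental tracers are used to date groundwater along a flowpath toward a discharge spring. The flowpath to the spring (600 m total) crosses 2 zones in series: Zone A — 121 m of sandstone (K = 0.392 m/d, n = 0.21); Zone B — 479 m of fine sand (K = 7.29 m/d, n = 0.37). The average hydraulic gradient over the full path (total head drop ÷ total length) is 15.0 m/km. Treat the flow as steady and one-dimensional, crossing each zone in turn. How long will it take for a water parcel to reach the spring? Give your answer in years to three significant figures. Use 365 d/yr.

23.1 years

Continuity: the same q passes through each zone, so ΔH = q·Σ(L_j/K_j) — the zones act as resistances in series.
Σ(L/K) = 121/0.392 + 479/7.29 = 308.7 + 65.71 = 374.4 d
K_eq = L_total / Σ(L/K) = 600 / 374.4 = 1.603 m/d
q = K_eq · i = 1.603 × 0.015 = 0.02404 m/d (same in every zone)
Zone A: v = q/n = 0.02404/0.21 = 0.1145 m/d → t_A = 121/0.1145 = 1057 d
Zone B: v = q/n = 0.02404/0.37 = 0.06497 m/d → t_B = 479/0.06497 = 7372 d
Total t = 1057 + 7372 = 8429 d
   = 8429 / 365 = 23.1 yr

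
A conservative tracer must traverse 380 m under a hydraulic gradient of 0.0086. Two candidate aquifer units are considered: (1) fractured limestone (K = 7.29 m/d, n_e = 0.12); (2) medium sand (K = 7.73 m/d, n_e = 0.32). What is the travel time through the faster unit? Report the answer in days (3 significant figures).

727 days

Unit 1 (fractured limestone): v = 7.29×0.0086/0.12 = 0.5225 m/d, t = 380/0.5225 = 727.3 d
Unit 2 (medium sand): v = 7.73×0.0086/0.32 = 0.2077 m/d, t = 380/0.2077 = 1829 d
Faster unit: t = 727 d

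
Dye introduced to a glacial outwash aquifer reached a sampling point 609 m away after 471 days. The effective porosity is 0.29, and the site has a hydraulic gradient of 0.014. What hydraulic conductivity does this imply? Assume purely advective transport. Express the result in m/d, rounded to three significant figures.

26.8 m/d

v = L / t = 609 / 471 = 1.293 m/d
K = v · n / i = 1.293 × 0.29 / 0.014 = 26.8 m/d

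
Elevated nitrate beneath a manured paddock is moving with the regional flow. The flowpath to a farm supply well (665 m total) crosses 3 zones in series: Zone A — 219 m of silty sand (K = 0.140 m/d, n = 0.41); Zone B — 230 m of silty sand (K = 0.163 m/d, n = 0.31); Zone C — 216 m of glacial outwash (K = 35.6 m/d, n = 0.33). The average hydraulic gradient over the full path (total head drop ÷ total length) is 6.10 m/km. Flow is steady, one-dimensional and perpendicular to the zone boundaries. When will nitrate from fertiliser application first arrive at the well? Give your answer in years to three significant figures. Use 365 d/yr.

For zones in series the flux q is common to all zones; the equivalent conductivity is the harmonic (thickness-weighted) mean, K_eq = L_total / Σ(L_j/K_j).
Σ(L/K) = 219/0.140 + 230/0.163 + 216/35.6 = 1564 + 1411 + 6.067 = 2981 d
K_eq = L_total / Σ(L/K) = 665 / 2981 = 0.2230 m/d
q = K_eq · i = 0.2230 × 0.0061 = 0.001361 m/d (same in every zone)
Zone A: v = q/n = 0.001361/0.41 = 0.003319 m/d → t_A = 219/0.003319 = 65990 d
Zone B: v = q/n = 0.001361/0.31 = 0.004389 m/d → t_B = 230/0.004389 = 52400 d
Zone C: v = q/n = 0.001361/0.33 = 0.004123 m/d → t_C = 216/0.004123 = 52390 d
Total t = 65990 + 52400 + 52390 = 170800 d
   = 170800 / 365 = 468 yr

468 years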